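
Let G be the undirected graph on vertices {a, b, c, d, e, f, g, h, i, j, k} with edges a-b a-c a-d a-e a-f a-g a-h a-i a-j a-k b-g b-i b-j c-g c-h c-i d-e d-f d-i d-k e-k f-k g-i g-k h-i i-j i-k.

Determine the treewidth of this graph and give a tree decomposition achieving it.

Treewidth 3.
One such decomposition:
Bags: B1 = {a, d, f, k}  B2 = {a, d, i, k}  B3 = {a, g, i, k}  B4 = {a, d, e, k}  B5 = {a, b, g, i}  B6 = {a, c, g, i}  B7 = {a, c, h, i}  B8 = {a, b, i, j}
Tree: B1–B2, B2–B3, B1–B4, B3–B5, B5–B6, B6–B7, B5–B8

The largest bag has 4 vertices, giving width 3; this decomposition certifies tw(G) ≤ 3. On the other hand G contains the 4-clique {a, d, e, k}. A clique must lie in a single bag of any decomposition, so no decomposition can have width below 3. The upper and lower bounds meet at 3, so that is the treewidth.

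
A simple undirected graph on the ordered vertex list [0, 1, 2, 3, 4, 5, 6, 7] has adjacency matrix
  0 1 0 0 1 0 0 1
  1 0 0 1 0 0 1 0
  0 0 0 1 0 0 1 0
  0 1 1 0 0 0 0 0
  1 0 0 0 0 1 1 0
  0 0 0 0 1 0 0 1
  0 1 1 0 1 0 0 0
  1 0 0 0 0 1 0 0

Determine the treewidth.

A width-2 tree decomposition is:
Bags: B1 = {1, 2, 3}  B2 = {1, 2, 6}  B3 = {0, 1, 6}  B4 = {0, 4, 6}  B5 = {0, 4, 7}  B6 = {4, 5, 7}
Tree: B1–B2, B2–B3, B3–B4, B4–B5, B5–B6
The largest bag has 3 vertices, giving width 2; this decomposition certifies tw(G) ≤ 2. Since 3–2–6–1–3 is a cycle in G, G is not acyclic. Forests are exactly the graphs of treewidth ≤ 1, so tw(G) ≥ 2. Combining the bounds, tw(G) = 2.

2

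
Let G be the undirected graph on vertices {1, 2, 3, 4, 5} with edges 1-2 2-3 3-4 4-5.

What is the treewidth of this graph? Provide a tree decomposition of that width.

Each bag holds 2 vertices, so the decomposition has width 1, which upper-bounds the treewidth. G has an edge, so its treewidth is at least 1. Combining the bounds, tw(G) = 1.

Treewidth 1.
One such decomposition:
Bags: B1 = {2, 3}  B2 = {1, 2}  B3 = {3, 4}  B4 = {4, 5}
Tree: B1–B2, B1–B3, B3–B4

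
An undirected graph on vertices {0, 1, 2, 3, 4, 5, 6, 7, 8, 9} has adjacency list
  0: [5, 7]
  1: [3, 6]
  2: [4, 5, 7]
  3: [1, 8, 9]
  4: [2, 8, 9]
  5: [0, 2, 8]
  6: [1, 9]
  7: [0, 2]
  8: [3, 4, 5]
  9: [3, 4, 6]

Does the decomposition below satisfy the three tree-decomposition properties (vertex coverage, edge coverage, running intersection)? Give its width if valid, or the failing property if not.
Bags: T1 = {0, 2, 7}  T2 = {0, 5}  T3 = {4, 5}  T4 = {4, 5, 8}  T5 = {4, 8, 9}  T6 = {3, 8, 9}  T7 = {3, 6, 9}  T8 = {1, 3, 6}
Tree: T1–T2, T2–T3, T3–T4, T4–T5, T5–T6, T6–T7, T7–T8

No — edge (2,5) lies in no bag.

A tree decomposition must satisfy three properties: every vertex lies in some bag; for every edge, both endpoints lie together in some bag; and for every vertex, the bags containing it form a connected subtree. Here edge (2,5) lies in no bag, so the decomposition is invalid.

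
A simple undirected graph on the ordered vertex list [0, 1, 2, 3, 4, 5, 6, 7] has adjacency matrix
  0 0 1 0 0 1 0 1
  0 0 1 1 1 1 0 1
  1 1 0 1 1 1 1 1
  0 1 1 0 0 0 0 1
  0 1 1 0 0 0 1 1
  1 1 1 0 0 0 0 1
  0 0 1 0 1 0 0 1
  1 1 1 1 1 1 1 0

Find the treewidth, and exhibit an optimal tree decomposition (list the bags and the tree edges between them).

Treewidth 3.
Bags: B1 = {1, 2, 5, 7}  B2 = {0, 2, 5, 7}  B3 = {1, 2, 4, 7}  B4 = {1, 2, 3, 7}  B5 = {2, 4, 6, 7}
Tree: B1–B2, B1–B3, B3–B4, B3–B5

The largest bag has 4 vertices, giving width 3; this decomposition certifies tw(G) ≤ 3. Conversely, {0, 2, 5, 7} is a clique of size 4, and the vertices of any clique must share a bag in every tree decomposition; so some bag has ≥ 4 vertices and tw(G) ≥ 3. Combining the bounds, tw(G) = 3.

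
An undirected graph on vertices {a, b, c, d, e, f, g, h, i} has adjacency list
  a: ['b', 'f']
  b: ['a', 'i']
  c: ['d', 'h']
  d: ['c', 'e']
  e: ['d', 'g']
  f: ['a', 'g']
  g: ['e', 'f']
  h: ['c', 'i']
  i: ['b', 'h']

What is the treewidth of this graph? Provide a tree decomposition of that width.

Every bag has size at most 3, so the width is 3 − 1 = 2 and tw(G) ≤ 2. The edges e–d–c–h–i–b–a–f–g–e form a cycle, so G is not a tree and its treewidth is at least 2. Hence tw(G) = 2 exactly.

Treewidth 2.
Bags: B1 = {c, d, e}  B2 = {c, e, h}  B3 = {e, h, i}  B4 = {b, e, i}  B5 = {a, b, e}  B6 = {a, e, f}  B7 = {e, f, g}
Tree: B1–B2, B2–B3, B3–B4, B4–B5, B5–B6, B6–B7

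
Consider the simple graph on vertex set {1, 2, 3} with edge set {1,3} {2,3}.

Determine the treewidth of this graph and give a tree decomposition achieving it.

Treewidth 1.
One optimal decomposition is:
Bags: B1 = {2, 3}  B2 = {1, 3}
Tree: B1–B2

The largest bag has 2 vertices, giving width 1; this decomposition certifies tw(G) ≤ 1. G has an edge, so its treewidth is at least 1. Combining the bounds, tw(G) = 1.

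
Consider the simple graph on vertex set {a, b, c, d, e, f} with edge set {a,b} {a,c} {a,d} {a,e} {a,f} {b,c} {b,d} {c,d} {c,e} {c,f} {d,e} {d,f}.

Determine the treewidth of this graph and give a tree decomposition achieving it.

Treewidth 3.
One such decomposition:
Bags: B1 = {a, b, c, d}  B2 = {a, c, d, f}  B3 = {a, c, d, e}
Tree: B1–B2, B2–B3

The largest bag has 4 vertices, giving width 3; this decomposition certifies tw(G) ≤ 3. For the lower bound, the 4 vertices {a, c, d, e} are pairwise adjacent, and any tree decomposition puts a clique entirely inside one bag — forcing width ≥ 3. Hence tw(G) = 3 exactly.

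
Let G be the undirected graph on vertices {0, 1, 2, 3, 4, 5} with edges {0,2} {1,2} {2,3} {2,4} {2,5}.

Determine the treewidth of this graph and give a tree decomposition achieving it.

Treewidth 1.
Bags: B1 = {2, 4}  B2 = {2, 3}  B3 = {0, 2}  B4 = {1, 2}  B5 = {2, 5}
Tree: B1–B2, B2–B3, B3–B4, B1–B5

Every bag has size at most 2, so the width is 2 − 1 = 1 and tw(G) ≤ 1. Since G has at least one edge (e.g. 4–2), it is not an edgeless graph, so tw(G) ≥ 1. The upper and lower bounds meet at 1, so that is the treewidth.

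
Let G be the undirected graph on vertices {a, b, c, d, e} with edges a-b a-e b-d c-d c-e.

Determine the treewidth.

2

A width-2 tree decomposition is:
Bags: B1 = {a, c, e}  B2 = {a, b, c}  B3 = {b, c, d}
Tree: B1–B2, B2–B3
Every bag has size at most 3, so the width is 3 − 1 = 2 and tw(G) ≤ 2. For the lower bound, G contains the cycle c–e–a–b–d–c, so G is not a forest; only forests have treewidth ≤ 1, hence tw(G) ≥ 2. Hence tw(G) = 2 exactly.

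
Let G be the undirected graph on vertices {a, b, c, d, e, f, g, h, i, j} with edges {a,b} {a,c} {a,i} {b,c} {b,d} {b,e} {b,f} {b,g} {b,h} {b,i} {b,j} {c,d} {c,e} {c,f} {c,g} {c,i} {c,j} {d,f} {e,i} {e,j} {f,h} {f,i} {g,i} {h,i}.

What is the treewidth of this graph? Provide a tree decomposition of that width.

Every bag has size at most 4, so the width is 4 − 1 = 3 and tw(G) ≤ 3. For the lower bound, the 4 vertices {b, f, h, i} are pairwise adjacent, and any tree decomposition puts a clique entirely inside one bag — forcing width ≥ 3. Hence tw(G) = 3 exactly.

Treewidth 3.
One optimal decomposition is:
Bags: B1 = {b, c, e, i}  B2 = {a, b, c, i}  B3 = {b, c, f, i}  B4 = {b, c, d, f}  B5 = {b, c, e, j}  B6 = {b, c, g, i}  B7 = {b, f, h, i}
Tree: B1–B2, B1–B3, B3–B4, B1–B5, B3–B6, B3–B7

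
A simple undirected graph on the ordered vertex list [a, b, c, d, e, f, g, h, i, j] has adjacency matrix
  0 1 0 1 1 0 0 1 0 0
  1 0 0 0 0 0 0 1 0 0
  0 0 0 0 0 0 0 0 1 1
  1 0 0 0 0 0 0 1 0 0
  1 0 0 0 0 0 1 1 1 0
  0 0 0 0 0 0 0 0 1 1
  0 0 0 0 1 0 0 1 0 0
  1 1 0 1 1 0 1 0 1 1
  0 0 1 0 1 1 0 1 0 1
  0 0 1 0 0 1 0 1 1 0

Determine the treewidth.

A width-2 tree decomposition is:
Bags: B1 = {a, b, h}  B2 = {a, e, h}  B3 = {a, d, h}  B4 = {e, g, h}  B5 = {e, h, i}  B6 = {h, i, j}  B7 = {f, i, j}  B8 = {c, i, j}
Tree: B1–B2, B1–B3, B2–B4, B2–B5, B5–B6, B6–B7, B6–B8
Each bag holds 3 vertices, so the decomposition has width 2, which upper-bounds the treewidth. On the other hand G contains the 3-clique {e, g, h}. A clique must lie in a single bag of any decomposition, so no decomposition can have width below 2. Therefore the treewidth is 2.

2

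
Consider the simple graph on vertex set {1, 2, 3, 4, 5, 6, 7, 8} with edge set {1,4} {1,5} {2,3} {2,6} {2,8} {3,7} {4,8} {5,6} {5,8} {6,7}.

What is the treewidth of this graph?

2

A width-2 tree decomposition is:
Bags: B1 = {1, 4, 8}  B2 = {1, 5, 8}  B3 = {2, 5, 8}  B4 = {2, 5, 6}  B5 = {2, 3, 6}  B6 = {3, 6, 7}
Tree: B1–B2, B2–B3, B3–B4, B4–B5, B5–B6
The largest bag has 3 vertices, giving width 2; this decomposition certifies tw(G) ≤ 2. For the lower bound, G contains the cycle 4–1–5–8–4, so G is not a forest; only forests have treewidth ≤ 1, hence tw(G) ≥ 2. Hence tw(G) = 2 exactly.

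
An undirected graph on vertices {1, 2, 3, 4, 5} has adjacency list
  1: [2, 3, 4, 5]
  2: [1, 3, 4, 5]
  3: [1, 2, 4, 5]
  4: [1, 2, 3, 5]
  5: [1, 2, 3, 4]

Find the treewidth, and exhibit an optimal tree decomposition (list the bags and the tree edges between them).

Treewidth 4.
One optimal decomposition is:
Bags: B1 = {1, 2, 3, 4, 5}
Tree: (single bag)

A single bag containing all 5 vertices is trivially a valid decomposition of width 4. For the lower bound, the 5 vertices {1, 2, 3, 4, 5} are pairwise adjacent, and any tree decomposition puts a clique entirely inside one bag — forcing width ≥ 4. Combining the bounds, tw(G) = 4.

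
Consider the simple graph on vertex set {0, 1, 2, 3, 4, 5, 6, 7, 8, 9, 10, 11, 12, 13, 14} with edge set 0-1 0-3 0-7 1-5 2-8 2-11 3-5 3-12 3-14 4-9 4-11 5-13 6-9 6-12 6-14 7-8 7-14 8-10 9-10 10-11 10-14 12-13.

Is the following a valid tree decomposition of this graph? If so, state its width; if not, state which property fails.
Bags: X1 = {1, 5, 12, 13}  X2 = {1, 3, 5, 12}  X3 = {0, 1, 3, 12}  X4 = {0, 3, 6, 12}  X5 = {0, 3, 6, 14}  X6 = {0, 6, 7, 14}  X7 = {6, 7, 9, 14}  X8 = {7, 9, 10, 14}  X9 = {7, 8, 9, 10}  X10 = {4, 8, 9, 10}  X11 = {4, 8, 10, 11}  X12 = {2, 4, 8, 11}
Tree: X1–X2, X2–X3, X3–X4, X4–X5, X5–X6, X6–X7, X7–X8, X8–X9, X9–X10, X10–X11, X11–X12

Vertex coverage: the bags together contain {0, 1, 2, 3, 4, 5, 6, 7, 8, 9, 10, 11, 12, 13, 14}, the full vertex set. Edge coverage: each edge of G has both endpoints in at least one bag. Running intersection: for every vertex, the bags containing it form a connected subtree. All three properties hold, so this is a valid tree decomposition of width max|bag| − 1 = 3, and hence tw(G) ≤ 3.

Yes; width 3.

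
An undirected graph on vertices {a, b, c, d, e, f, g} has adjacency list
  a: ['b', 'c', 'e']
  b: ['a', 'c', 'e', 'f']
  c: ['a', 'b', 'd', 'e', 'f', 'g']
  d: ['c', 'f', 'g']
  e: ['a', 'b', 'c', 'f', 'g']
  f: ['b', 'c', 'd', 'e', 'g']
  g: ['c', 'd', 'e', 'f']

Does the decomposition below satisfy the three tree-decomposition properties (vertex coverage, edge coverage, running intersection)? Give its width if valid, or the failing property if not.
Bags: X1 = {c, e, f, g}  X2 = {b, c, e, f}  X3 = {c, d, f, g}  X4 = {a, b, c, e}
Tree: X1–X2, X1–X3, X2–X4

Checking the three conditions: (i) the bags cover all of {a, b, c, d, e, f, g}; (ii) for each edge, some bag contains both endpoints; (iii) the bags containing any fixed vertex form a subtree. All hold, so the decomposition is valid with width 4 − 1 = 3.

Yes; width 3.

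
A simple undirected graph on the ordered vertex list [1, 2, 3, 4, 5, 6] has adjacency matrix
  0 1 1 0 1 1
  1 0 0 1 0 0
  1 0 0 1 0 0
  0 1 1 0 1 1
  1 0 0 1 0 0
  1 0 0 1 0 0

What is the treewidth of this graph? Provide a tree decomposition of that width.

Every bag has size at most 3, so the width is 3 − 1 = 2 and tw(G) ≤ 2. Since 1–3–4–6–1 is a cycle in G, G is not acyclic. Forests are exactly the graphs of treewidth ≤ 1, so tw(G) ≥ 2. The upper and lower bounds meet at 2, so that is the treewidth.

Treewidth 2.
One such decomposition:
Bags: B1 = {1, 3, 4}  B2 = {1, 4, 6}  B3 = {1, 4, 5}  B4 = {1, 2, 4}
Tree: B1–B2, B2–B3, B3–B4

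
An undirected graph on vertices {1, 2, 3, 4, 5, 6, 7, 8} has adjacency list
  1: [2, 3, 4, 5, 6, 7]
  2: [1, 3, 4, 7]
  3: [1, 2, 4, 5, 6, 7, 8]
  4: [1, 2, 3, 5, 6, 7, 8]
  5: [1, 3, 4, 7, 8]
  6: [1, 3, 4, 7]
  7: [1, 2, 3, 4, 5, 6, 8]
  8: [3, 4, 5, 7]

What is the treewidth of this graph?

A width-4 tree decomposition is:
Bags: B1 = {1, 3, 4, 6, 7}  B2 = {1, 3, 4, 5, 7}  B3 = {3, 4, 5, 7, 8}  B4 = {1, 2, 3, 4, 7}
Tree: B1–B2, B2–B3, B1–B4
Every bag has size at most 5, so the width is 5 − 1 = 4 and tw(G) ≤ 4. On the other hand G contains the 5-clique {3, 4, 5, 7, 8}. A clique must lie in a single bag of any decomposition, so no decomposition can have width below 4. Hence tw(G) = 4 exactly.

4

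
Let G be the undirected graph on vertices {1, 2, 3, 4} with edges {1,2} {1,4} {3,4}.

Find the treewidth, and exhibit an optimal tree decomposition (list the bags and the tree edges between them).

Each bag holds 2 vertices, so the decomposition has width 1, which upper-bounds the treewidth. Any graph with an edge has treewidth ≥ 1, and G has the edge 2–1. Combining the bounds, tw(G) = 1.

Treewidth 1.
One such decomposition:
Bags: B1 = {1, 2}  B2 = {1, 4}  B3 = {3, 4}
Tree: B1–B2, B2–B3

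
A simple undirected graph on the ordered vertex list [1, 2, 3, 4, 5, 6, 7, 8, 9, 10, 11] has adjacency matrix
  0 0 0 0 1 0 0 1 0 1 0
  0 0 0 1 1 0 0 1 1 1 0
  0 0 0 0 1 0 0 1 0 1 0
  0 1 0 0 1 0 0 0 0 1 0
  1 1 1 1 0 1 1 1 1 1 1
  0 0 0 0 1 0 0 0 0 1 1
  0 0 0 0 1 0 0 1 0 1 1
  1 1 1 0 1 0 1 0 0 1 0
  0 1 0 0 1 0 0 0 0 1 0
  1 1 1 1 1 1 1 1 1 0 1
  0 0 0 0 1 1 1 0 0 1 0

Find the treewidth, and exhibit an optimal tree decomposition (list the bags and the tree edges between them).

The largest bag has 4 vertices, giving width 3; this decomposition certifies tw(G) ≤ 3. For the lower bound, the 4 vertices {2, 4, 5, 10} are pairwise adjacent, and any tree decomposition puts a clique entirely inside one bag — forcing width ≥ 3. Hence tw(G) = 3 exactly.

Treewidth 3.
One such decomposition:
Bags: B1 = {1, 5, 8, 10}  B2 = {5, 7, 8, 10}  B3 = {3, 5, 8, 10}  B4 = {2, 5, 8, 10}  B5 = {2, 4, 5, 10}  B6 = {5, 7, 10, 11}  B7 = {2, 5, 9, 10}  B8 = {5, 6, 10, 11}
Tree: B1–B2, B2–B3, B2–B4, B4–B5, B2–B6, B4–B7, B6–B8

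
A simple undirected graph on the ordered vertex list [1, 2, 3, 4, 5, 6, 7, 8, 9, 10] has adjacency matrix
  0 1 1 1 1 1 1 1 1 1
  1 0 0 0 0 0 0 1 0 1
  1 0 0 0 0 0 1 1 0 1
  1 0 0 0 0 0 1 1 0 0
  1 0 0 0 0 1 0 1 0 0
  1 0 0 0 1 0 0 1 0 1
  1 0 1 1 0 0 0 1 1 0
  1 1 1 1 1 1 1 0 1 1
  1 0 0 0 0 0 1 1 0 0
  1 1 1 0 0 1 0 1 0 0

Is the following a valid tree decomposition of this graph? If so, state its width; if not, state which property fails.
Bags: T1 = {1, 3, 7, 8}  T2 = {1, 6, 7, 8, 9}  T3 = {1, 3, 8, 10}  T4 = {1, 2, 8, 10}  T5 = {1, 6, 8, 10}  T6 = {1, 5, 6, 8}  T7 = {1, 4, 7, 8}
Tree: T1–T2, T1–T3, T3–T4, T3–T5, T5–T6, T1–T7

No — bags containing vertex 6 are not connected in the tree.

A tree decomposition must satisfy three properties: every vertex lies in some bag; for every edge, both endpoints lie together in some bag; and for every vertex, the bags containing it form a connected subtree. Here bags containing vertex 6 are not connected in the tree, so the decomposition is invalid.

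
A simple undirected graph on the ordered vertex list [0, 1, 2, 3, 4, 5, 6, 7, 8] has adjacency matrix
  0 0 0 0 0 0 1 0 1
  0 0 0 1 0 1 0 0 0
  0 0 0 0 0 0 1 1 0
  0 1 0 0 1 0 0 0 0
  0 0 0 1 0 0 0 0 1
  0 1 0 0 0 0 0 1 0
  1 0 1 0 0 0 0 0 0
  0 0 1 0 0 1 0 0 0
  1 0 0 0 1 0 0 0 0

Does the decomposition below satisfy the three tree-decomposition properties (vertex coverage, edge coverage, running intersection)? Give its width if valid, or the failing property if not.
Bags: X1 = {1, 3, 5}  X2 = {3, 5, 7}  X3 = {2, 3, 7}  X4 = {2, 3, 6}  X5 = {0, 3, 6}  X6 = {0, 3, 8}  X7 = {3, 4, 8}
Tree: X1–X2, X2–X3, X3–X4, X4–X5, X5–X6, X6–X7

Checking the three conditions: (i) the bags cover all of {0, 1, 2, 3, 4, 5, 6, 7, 8}; (ii) for each edge, some bag contains both endpoints; (iii) the bags containing any fixed vertex form a subtree. All hold, so the decomposition is valid with width 3 − 1 = 2.

Yes; width 2.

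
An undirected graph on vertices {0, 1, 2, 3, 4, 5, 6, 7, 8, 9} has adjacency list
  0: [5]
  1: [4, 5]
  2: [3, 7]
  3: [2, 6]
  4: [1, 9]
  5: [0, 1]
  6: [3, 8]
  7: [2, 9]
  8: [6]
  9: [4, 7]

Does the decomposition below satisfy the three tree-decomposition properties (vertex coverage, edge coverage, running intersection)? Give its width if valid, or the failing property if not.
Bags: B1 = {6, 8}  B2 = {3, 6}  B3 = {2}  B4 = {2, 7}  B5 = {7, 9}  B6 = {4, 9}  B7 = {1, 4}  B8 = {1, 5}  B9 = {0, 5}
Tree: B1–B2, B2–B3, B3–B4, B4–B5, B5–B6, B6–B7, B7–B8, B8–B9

A tree decomposition must satisfy three properties: every vertex lies in some bag; for every edge, both endpoints lie together in some bag; and for every vertex, the bags containing it form a connected subtree. Here edge (3,2) lies in no bag, so the decomposition is invalid.

No — edge (3,2) lies in no bag.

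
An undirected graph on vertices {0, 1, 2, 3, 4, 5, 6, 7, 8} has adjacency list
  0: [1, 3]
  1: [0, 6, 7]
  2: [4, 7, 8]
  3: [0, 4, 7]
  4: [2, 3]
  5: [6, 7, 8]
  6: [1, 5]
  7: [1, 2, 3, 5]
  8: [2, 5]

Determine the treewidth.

3

A width-3 tree decomposition is:
Bags: B1 = {1, 5, 6, 8}  B2 = {1, 5, 7, 8}  B3 = {1, 2, 7, 8}  B4 = {0, 1, 2, 7}  B5 = {0, 2, 3, 7}  B6 = {0, 2, 3, 4}
Tree: B1–B2, B2–B3, B3–B4, B4–B5, B5–B6
Each bag holds 4 vertices, so the decomposition has width 3, which upper-bounds the treewidth. For the lower bound: the 4 vertex sets {5,6,8}, {1}, {7}, {0,2,3,4} are disjoint, each induces a connected subgraph, and every pair is joined by at least one edge of G. Contracting each set to a single vertex therefore yields K_{4} as a minor, and since treewidth is minor-monotone, tw(G) ≥ tw(K_{4}) = 3. Combining the bounds, tw(G) = 3.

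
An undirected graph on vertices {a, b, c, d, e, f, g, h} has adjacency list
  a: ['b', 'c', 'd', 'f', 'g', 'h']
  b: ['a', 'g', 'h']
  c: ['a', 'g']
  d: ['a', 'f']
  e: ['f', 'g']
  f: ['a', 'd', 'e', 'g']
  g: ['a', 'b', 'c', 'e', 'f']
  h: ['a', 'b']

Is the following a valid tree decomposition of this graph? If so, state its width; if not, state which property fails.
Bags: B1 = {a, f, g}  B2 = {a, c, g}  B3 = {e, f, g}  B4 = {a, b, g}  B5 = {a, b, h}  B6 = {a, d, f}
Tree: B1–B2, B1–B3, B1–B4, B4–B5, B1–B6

Yes; width 2.

Every vertex of G appears in some bag (union = {a, b, c, d, e, f, g, h}); every edge is covered by a bag; and for each vertex v the set of bags containing v is connected in the bag tree. The decomposition is therefore valid. The largest bag has 3 vertices, so the width is 2.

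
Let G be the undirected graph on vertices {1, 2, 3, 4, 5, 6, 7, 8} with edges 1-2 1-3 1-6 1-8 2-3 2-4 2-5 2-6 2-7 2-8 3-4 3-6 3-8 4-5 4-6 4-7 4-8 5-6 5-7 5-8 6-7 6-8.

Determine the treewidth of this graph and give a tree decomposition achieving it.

Treewidth 4.
Bags: B1 = {2, 3, 4, 6, 8}  B2 = {2, 4, 5, 6, 8}  B3 = {1, 2, 3, 6, 8}  B4 = {2, 4, 5, 6, 7}
Tree: B1–B2, B1–B3, B2–B4

Each bag holds 5 vertices, so the decomposition has width 4, which upper-bounds the treewidth. For the lower bound, the 5 vertices {1, 2, 3, 6, 8} are pairwise adjacent, and any tree decomposition puts a clique entirely inside one bag — forcing width ≥ 4. The upper and lower bounds meet at 4, so that is the treewidth.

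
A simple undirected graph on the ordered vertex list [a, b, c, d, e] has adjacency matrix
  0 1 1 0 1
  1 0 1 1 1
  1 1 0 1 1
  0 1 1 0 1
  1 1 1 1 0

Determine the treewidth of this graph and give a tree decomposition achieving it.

The largest bag has 4 vertices, giving width 3; this decomposition certifies tw(G) ≤ 3. Conversely, {b, c, d, e} is a clique of size 4, and the vertices of any clique must share a bag in every tree decomposition; so some bag has ≥ 4 vertices and tw(G) ≥ 3. Hence tw(G) = 3 exactly.

Treewidth 3.
Bags: B1 = {a, b, c, e}  B2 = {b, c, d, e}
Tree: B1–B2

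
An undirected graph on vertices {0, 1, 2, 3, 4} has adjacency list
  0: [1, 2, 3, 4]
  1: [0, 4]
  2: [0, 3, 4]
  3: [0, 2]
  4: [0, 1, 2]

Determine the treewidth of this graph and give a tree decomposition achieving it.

The largest bag has 3 vertices, giving width 2; this decomposition certifies tw(G) ≤ 2. Conversely, {0, 1, 4} is a clique of size 3, and the vertices of any clique must share a bag in every tree decomposition; so some bag has ≥ 3 vertices and tw(G) ≥ 2. The upper and lower bounds meet at 2, so that is the treewidth.

Treewidth 2.
Bags: B1 = {0, 2, 3}  B2 = {0, 2, 4}  B3 = {0, 1, 4}
Tree: B1–B2, B2–B3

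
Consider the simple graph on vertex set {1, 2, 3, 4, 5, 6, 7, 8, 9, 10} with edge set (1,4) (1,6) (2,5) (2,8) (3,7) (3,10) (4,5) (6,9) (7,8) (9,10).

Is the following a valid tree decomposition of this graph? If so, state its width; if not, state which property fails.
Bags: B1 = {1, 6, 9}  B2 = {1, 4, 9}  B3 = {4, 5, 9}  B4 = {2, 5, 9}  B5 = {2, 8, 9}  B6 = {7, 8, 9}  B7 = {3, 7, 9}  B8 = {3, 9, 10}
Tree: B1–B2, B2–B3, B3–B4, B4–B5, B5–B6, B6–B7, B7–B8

Yes; width 2.

Vertex coverage: the bags together contain {1, 2, 3, 4, 5, 6, 7, 8, 9, 10}, the full vertex set. Edge coverage: each edge of G has both endpoints in at least one bag. Running intersection: for every vertex, the bags containing it form a connected subtree. All three properties hold, so this is a valid tree decomposition of width max|bag| − 1 = 2, and hence tw(G) ≤ 2.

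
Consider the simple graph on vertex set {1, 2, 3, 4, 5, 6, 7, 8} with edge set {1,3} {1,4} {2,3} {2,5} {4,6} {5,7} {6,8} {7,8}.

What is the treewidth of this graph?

2

A width-2 tree decomposition is:
Bags: B1 = {1, 4, 6}  B2 = {1, 3, 6}  B3 = {2, 3, 6}  B4 = {2, 5, 6}  B5 = {5, 6, 7}  B6 = {6, 7, 8}
Tree: B1–B2, B2–B3, B3–B4, B4–B5, B5–B6
Every bag has size at most 3, so the width is 3 − 1 = 2 and tw(G) ≤ 2. For the lower bound, G contains the cycle 6–4–1–3–2–5–7–8–6, so G is not a forest; only forests have treewidth ≤ 1, hence tw(G) ≥ 2. The upper and lower bounds meet at 2, so that is the treewidth.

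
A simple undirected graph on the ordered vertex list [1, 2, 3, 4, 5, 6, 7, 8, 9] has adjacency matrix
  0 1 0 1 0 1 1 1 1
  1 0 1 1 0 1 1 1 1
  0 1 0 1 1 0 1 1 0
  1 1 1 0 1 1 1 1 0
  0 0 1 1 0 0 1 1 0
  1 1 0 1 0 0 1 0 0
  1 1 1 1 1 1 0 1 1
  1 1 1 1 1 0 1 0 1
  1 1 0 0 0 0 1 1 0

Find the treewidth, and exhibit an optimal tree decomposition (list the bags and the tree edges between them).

Treewidth 4.
Bags: B1 = {1, 2, 4, 6, 7}  B2 = {1, 2, 4, 7, 8}  B3 = {1, 2, 7, 8, 9}  B4 = {2, 3, 4, 7, 8}  B5 = {3, 4, 5, 7, 8}
Tree: B1–B2, B2–B3, B2–B4, B4–B5

Every bag has size at most 5, so the width is 5 − 1 = 4 and tw(G) ≤ 4. Conversely, {1, 2, 7, 8, 9} is a clique of size 5, and the vertices of any clique must share a bag in every tree decomposition; so some bag has ≥ 5 vertices and tw(G) ≥ 4. The upper and lower bounds meet at 4, so that is the treewidth.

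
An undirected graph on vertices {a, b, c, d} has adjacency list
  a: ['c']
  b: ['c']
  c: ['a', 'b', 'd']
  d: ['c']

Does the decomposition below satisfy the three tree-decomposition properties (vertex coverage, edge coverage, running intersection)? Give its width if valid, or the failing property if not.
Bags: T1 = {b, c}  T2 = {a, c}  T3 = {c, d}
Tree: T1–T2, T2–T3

Yes; width 1.

Vertex coverage: the bags together contain {a, b, c, d}, the full vertex set. Edge coverage: each edge of G has both endpoints in at least one bag. Running intersection: for every vertex, the bags containing it form a connected subtree. All three properties hold, so this is a valid tree decomposition of width max|bag| − 1 = 1, and hence tw(G) ≤ 1.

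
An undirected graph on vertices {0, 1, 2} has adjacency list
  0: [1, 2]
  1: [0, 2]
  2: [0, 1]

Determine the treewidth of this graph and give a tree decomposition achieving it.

Treewidth 2.
One such decomposition:
Bags: B1 = {0, 1, 2}
Tree: (single bag)

With just one bag of size 3, the width is 3 − 1 = 2, so tw(G) ≤ 2. Conversely, {0, 1, 2} is a clique of size 3, and the vertices of any clique must share a bag in every tree decomposition; so some bag has ≥ 3 vertices and tw(G) ≥ 2. Therefore the treewidth is 2.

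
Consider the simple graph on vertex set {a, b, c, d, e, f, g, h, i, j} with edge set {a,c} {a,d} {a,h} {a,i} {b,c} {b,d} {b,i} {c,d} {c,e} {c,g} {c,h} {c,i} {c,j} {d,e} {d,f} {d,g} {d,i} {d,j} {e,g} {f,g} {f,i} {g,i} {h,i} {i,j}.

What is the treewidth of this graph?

3

A width-3 tree decomposition is:
Bags: B1 = {c, d, g, i}  B2 = {d, f, g, i}  B3 = {a, c, d, i}  B4 = {a, c, h, i}  B5 = {c, d, e, g}  B6 = {c, d, i, j}  B7 = {b, c, d, i}
Tree: B1–B2, B1–B3, B3–B4, B1–B5, B3–B6, B1–B7
Every bag has size at most 4, so the width is 4 − 1 = 3 and tw(G) ≤ 3. Conversely, {c, d, e, g} is a clique of size 4, and the vertices of any clique must share a bag in every tree decomposition; so some bag has ≥ 4 vertices and tw(G) ≥ 3. The upper and lower bounds meet at 3, so that is the treewidth.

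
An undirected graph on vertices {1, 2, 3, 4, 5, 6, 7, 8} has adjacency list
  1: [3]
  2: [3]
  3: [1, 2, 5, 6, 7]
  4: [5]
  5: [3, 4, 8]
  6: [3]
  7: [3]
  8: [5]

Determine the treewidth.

1

A width-1 tree decomposition is:
Bags: B1 = {3, 7}  B2 = {3, 5}  B3 = {2, 3}  B4 = {5, 8}  B5 = {1, 3}  B6 = {4, 5}  B7 = {3, 6}
Tree: B1–B2, B2–B3, B2–B4, B3–B5, B2–B6, B1–B7
Every bag has size at most 2, so the width is 2 − 1 = 1 and tw(G) ≤ 1. G has an edge, so its treewidth is at least 1. The upper and lower bounds meet at 1, so that is the treewidth.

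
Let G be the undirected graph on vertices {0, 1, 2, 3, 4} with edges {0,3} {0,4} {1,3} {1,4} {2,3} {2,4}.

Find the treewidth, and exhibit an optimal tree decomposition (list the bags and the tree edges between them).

Treewidth 2.
One optimal decomposition is:
Bags: B1 = {0, 3, 4}  B2 = {2, 3, 4}  B3 = {1, 3, 4}
Tree: B1–B2, B2–B3

The largest bag has 3 vertices, giving width 2; this decomposition certifies tw(G) ≤ 2. Since 0–4–2–3–0 is a cycle in G, G is not acyclic. Forests are exactly the graphs of treewidth ≤ 1, so tw(G) ≥ 2. The upper and lower bounds meet at 2, so that is the treewidth.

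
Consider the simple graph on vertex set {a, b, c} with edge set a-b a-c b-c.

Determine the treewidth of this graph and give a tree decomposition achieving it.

Treewidth 2.
One optimal decomposition is:
Bags: B1 = {a, b, c}
Tree: (single bag)

A single bag containing all 3 vertices is trivially a valid decomposition of width 2. For the lower bound, the 3 vertices {a, b, c} are pairwise adjacent, and any tree decomposition puts a clique entirely inside one bag — forcing width ≥ 2. Therefore the treewidth is 2.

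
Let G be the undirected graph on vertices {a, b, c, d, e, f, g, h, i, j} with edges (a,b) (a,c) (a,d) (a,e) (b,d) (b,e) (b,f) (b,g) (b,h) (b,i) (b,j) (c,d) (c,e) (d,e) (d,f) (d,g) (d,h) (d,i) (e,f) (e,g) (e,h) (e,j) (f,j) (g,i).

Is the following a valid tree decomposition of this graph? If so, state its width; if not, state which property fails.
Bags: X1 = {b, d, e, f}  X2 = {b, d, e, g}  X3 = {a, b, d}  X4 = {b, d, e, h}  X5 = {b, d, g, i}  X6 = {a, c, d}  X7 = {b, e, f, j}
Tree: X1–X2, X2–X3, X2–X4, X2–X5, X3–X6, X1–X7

A tree decomposition must satisfy three properties: every vertex lies in some bag; for every edge, both endpoints lie together in some bag; and for every vertex, the bags containing it form a connected subtree. Here edge (e,a) lies in no bag, so the decomposition is invalid.

No — edge (e,a) lies in no bag.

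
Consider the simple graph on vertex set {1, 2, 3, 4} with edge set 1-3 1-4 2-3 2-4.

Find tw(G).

2

A width-2 tree decomposition is:
Bags: B1 = {1, 2, 4}  B2 = {1, 2, 3}
Tree: B1–B2
The largest bag has 3 vertices, giving width 2; this decomposition certifies tw(G) ≤ 2. The edges 1–4–2–3–1 form a cycle, so G is not a tree and its treewidth is at least 2. Hence tw(G) = 2 exactly.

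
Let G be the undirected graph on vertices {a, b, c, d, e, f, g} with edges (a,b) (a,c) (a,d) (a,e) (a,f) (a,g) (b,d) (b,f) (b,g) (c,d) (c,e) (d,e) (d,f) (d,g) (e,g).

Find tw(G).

A width-3 tree decomposition is:
Bags: B1 = {a, d, e, g}  B2 = {a, b, d, g}  B3 = {a, b, d, f}  B4 = {a, c, d, e}
Tree: B1–B2, B2–B3, B1–B4
Each bag holds 4 vertices, so the decomposition has width 3, which upper-bounds the treewidth. For the lower bound, the 4 vertices {a, d, e, g} are pairwise adjacent, and any tree decomposition puts a clique entirely inside one bag — forcing width ≥ 3. Therefore the treewidth is 3.

3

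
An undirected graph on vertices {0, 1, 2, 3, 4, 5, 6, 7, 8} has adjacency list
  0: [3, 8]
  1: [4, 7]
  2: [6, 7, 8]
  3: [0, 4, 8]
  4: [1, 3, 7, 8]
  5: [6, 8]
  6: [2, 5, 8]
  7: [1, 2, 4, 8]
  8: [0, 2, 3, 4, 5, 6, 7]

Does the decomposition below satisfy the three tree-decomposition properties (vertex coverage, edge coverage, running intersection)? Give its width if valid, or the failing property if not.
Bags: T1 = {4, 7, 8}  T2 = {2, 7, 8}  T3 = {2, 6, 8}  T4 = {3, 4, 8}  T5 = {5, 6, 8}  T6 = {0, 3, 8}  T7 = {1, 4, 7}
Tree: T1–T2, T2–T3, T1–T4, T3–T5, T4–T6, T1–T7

Every vertex of G appears in some bag (union = {0, 1, 2, 3, 4, 5, 6, 7, 8}); every edge is covered by a bag; and for each vertex v the set of bags containing v is connected in the bag tree. The decomposition is therefore valid. The largest bag has 3 vertices, so the width is 2.

Yes; width 2.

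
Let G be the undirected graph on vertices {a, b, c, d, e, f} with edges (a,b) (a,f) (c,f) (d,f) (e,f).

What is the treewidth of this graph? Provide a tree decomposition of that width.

Every bag has size at most 2, so the width is 2 − 1 = 1 and tw(G) ≤ 1. Any graph with an edge has treewidth ≥ 1, and G has the edge a–f. Therefore the treewidth is 1.

Treewidth 1.
One such decomposition:
Bags: B1 = {a, f}  B2 = {a, b}  B3 = {d, f}  B4 = {c, f}  B5 = {e, f}
Tree: B1–B2, B1–B3, B1–B4, B4–B5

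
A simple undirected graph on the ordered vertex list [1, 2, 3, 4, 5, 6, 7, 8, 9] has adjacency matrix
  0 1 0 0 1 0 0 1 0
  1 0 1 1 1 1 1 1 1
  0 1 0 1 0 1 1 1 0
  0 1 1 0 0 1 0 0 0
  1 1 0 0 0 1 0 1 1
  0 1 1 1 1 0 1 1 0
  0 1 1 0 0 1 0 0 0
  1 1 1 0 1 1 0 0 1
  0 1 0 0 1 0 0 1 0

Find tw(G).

A width-3 tree decomposition is:
Bags: B1 = {2, 3, 6, 8}  B2 = {2, 5, 6, 8}  B3 = {2, 3, 6, 7}  B4 = {2, 3, 4, 6}  B5 = {2, 5, 8, 9}  B6 = {1, 2, 5, 8}
Tree: B1–B2, B1–B3, B1–B4, B2–B5, B5–B6
Every bag has size at most 4, so the width is 4 − 1 = 3 and tw(G) ≤ 3. For the lower bound, the 4 vertices {1, 2, 5, 8} are pairwise adjacent, and any tree decomposition puts a clique entirely inside one bag — forcing width ≥ 3. Combining the bounds, tw(G) = 3.

3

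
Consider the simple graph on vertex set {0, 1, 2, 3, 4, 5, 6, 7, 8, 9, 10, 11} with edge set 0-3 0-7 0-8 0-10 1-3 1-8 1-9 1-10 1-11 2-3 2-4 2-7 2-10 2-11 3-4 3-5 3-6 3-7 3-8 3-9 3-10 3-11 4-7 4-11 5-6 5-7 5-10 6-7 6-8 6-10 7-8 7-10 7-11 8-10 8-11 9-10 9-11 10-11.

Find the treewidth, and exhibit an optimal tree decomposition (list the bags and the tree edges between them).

Each bag holds 5 vertices, so the decomposition has width 4, which upper-bounds the treewidth. For the lower bound, the 5 vertices {1, 3, 8, 10, 11} are pairwise adjacent, and any tree decomposition puts a clique entirely inside one bag — forcing width ≥ 4. Hence tw(G) = 4 exactly.

Treewidth 4.
Bags: B1 = {3, 6, 7, 8, 10}  B2 = {3, 7, 8, 10, 11}  B3 = {2, 3, 7, 10, 11}  B4 = {0, 3, 7, 8, 10}  B5 = {1, 3, 8, 10, 11}  B6 = {3, 5, 6, 7, 10}  B7 = {1, 3, 9, 10, 11}  B8 = {2, 3, 4, 7, 11}
Tree: B1–B2, B2–B3, B1–B4, B2–B5, B1–B6, B5–B7, B3–B8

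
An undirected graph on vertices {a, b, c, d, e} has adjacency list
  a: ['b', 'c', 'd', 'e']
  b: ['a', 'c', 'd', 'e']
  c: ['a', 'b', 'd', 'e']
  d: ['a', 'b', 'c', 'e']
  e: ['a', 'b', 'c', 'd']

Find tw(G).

A width-4 tree decomposition is:
Bags: B1 = {a, b, c, d, e}
Tree: (single bag)
With just one bag of size 5, the width is 5 − 1 = 4, so tw(G) ≤ 4. On the other hand G contains the 5-clique {a, b, c, d, e}. A clique must lie in a single bag of any decomposition, so no decomposition can have width below 4. Therefore the treewidth is 4.

4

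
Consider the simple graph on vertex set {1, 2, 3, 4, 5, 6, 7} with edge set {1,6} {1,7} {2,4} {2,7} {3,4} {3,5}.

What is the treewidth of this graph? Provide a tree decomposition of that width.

Treewidth 1.
One optimal decomposition is:
Bags: B1 = {1, 6}  B2 = {1, 7}  B3 = {2, 7}  B4 = {2, 4}  B5 = {3, 4}  B6 = {3, 5}
Tree: B1–B2, B2–B3, B3–B4, B4–B5, B5–B6

The largest bag has 2 vertices, giving width 1; this decomposition certifies tw(G) ≤ 1. Any graph with an edge has treewidth ≥ 1, and G has the edge 6–1. Therefore the treewidth is 1.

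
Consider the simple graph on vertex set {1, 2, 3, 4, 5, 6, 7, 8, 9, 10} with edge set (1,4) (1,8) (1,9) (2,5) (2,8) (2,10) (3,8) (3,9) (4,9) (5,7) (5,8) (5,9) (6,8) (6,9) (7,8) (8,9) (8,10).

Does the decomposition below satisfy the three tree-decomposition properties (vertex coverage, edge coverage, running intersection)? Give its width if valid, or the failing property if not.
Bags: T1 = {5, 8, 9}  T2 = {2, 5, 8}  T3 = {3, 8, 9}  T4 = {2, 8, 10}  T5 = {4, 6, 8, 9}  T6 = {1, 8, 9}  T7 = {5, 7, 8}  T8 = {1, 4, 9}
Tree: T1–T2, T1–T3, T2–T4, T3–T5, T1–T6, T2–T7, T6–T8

A tree decomposition must satisfy three properties: every vertex lies in some bag; for every edge, both endpoints lie together in some bag; and for every vertex, the bags containing it form a connected subtree. Here bags containing vertex 4 are not connected in the tree, so the decomposition is invalid.

No — bags containing vertex 4 are not connected in the tree.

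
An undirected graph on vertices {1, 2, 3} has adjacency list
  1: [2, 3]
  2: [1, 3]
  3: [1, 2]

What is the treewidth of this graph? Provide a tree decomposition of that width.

With just one bag of size 3, the width is 3 − 1 = 2, so tw(G) ≤ 2. For the lower bound, the 3 vertices {1, 2, 3} are pairwise adjacent, and any tree decomposition puts a clique entirely inside one bag — forcing width ≥ 2. Hence tw(G) = 2 exactly.

Treewidth 2.
Bags: B1 = {1, 2, 3}
Tree: (single bag)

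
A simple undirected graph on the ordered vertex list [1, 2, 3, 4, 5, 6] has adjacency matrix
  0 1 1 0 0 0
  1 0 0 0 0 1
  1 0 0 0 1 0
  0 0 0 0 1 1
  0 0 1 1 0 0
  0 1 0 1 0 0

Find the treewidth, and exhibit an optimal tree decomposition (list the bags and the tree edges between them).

Treewidth 2.
Bags: B1 = {3, 4, 5}  B2 = {3, 4, 6}  B3 = {2, 3, 6}  B4 = {1, 2, 3}
Tree: B1–B2, B2–B3, B3–B4

Every bag has size at most 3, so the width is 3 − 1 = 2 and tw(G) ≤ 2. For the lower bound, G contains the cycle 3–5–4–6–2–1–3, so G is not a forest; only forests have treewidth ≤ 1, hence tw(G) ≥ 2. Therefore the treewidth is 2.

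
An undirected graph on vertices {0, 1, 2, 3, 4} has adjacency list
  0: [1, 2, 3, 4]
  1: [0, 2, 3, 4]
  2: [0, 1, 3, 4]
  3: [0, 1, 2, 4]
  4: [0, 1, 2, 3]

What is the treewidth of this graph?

4

A width-4 tree decomposition is:
Bags: B1 = {0, 1, 2, 3, 4}
Tree: (single bag)
With just one bag of size 5, the width is 5 − 1 = 4, so tw(G) ≤ 4. Conversely, {0, 1, 2, 3, 4} is a clique of size 5, and the vertices of any clique must share a bag in every tree decomposition; so some bag has ≥ 5 vertices and tw(G) ≥ 4. Therefore the treewidth is 4.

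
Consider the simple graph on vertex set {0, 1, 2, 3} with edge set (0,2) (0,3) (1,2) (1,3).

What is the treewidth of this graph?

2

A width-2 tree decomposition is:
Bags: B1 = {0, 1, 3}  B2 = {0, 1, 2}
Tree: B1–B2
Every bag has size at most 3, so the width is 3 − 1 = 2 and tw(G) ≤ 2. The edges 1–3–0–2–1 form a cycle, so G is not a tree and its treewidth is at least 2. Therefore the treewidth is 2.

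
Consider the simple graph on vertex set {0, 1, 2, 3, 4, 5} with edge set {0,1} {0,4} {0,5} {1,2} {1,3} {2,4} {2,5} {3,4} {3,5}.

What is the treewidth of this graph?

3

A width-3 tree decomposition is:
Bags: B1 = {1, 3, 4, 5}  B2 = {1, 2, 4, 5}  B3 = {0, 1, 4, 5}
Tree: B1–B2, B2–B3
The largest bag has 4 vertices, giving width 3; this decomposition certifies tw(G) ≤ 3. For the lower bound: the 4 vertex sets {1,3}, {2,5}, {4}, {0} are disjoint, each induces a connected subgraph, and every pair is joined by at least one edge of G. Contracting each set to a single vertex therefore yields K_{4} as a minor, and since treewidth is minor-monotone, tw(G) ≥ tw(K_{4}) = 3. Combining the bounds, tw(G) = 3.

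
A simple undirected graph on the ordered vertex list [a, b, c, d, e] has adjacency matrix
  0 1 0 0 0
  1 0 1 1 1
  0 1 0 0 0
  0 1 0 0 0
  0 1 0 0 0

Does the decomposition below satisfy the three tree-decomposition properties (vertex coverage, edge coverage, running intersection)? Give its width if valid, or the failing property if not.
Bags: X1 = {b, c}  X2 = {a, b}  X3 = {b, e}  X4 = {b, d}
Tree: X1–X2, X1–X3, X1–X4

Every vertex of G appears in some bag (union = {a, b, c, d, e}); every edge is covered by a bag; and for each vertex v the set of bags containing v is connected in the bag tree. The decomposition is therefore valid. The largest bag has 2 vertices, so the width is 1.

Yes; width 1.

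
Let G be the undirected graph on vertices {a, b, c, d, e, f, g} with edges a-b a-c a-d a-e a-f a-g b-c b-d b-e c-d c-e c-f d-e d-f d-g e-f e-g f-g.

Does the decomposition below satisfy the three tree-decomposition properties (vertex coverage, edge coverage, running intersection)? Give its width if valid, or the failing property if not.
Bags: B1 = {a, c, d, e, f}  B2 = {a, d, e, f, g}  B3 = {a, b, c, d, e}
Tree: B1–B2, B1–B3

Yes; width 4.

Checking the three conditions: (i) the bags cover all of {a, b, c, d, e, f, g}; (ii) for each edge, some bag contains both endpoints; (iii) the bags containing any fixed vertex form a subtree. All hold, so the decomposition is valid with width 5 − 1 = 4.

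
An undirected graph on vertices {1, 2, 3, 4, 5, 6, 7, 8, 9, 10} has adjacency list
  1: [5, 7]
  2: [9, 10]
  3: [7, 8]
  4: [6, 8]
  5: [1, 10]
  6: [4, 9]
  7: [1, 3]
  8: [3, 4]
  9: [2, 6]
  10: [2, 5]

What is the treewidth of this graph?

2

A width-2 tree decomposition is:
Bags: B1 = {3, 4, 8}  B2 = {3, 4, 6}  B3 = {3, 6, 9}  B4 = {2, 3, 9}  B5 = {2, 3, 10}  B6 = {3, 5, 10}  B7 = {1, 3, 5}  B8 = {1, 3, 7}
Tree: B1–B2, B2–B3, B3–B4, B4–B5, B5–B6, B6–B7, B7–B8
Each bag holds 3 vertices, so the decomposition has width 2, which upper-bounds the treewidth. Since 3–8–4–6–9–2–10–5–1–7–3 is a cycle in G, G is not acyclic. Forests are exactly the graphs of treewidth ≤ 1, so tw(G) ≥ 2. The upper and lower bounds meet at 2, so that is the treewidth.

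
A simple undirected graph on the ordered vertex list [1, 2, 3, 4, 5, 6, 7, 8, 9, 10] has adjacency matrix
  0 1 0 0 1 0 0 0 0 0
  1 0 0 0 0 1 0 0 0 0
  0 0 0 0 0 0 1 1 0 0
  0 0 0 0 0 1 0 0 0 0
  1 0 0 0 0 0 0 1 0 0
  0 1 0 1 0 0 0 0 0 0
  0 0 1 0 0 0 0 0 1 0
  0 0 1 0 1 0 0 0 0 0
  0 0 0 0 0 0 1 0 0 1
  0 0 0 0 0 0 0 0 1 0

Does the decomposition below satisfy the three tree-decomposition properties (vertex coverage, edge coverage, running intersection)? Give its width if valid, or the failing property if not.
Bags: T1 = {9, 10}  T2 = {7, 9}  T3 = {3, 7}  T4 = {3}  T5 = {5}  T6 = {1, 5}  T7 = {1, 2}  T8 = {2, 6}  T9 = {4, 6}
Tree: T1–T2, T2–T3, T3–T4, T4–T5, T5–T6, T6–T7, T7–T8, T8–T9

A tree decomposition must satisfy three properties: every vertex lies in some bag; for every edge, both endpoints lie together in some bag; and for every vertex, the bags containing it form a connected subtree. Here vertex 8 appears in no bag, so the decomposition is invalid.

No — vertex 8 appears in no bag.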